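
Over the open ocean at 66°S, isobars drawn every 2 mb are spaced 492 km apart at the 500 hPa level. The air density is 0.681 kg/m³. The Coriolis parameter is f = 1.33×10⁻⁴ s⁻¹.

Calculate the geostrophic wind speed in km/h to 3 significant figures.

16.2 km/h

Pressure gradient: |∂P/∂n| = 200 Pa / 492000 m = 4.07×10⁻⁴ Pa/m
Geostrophic balance (pressure-gradient force = Coriolis force):
V_g = (1/(fρ)) |∂P/∂n| = 4.07×10⁻⁴ / (1.33×10⁻⁴ × 0.681) = 4.49 m/s
Converting: 4.49 m/s × 3.6 = 16.2 km/h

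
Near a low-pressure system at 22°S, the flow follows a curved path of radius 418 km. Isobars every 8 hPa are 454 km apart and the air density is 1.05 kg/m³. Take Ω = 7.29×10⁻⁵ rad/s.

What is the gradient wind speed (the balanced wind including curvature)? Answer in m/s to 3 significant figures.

Coriolis parameter at 22°S:
f = 2Ω sin φ = 2 × 7.29×10⁻⁵ × sin 22° = 5.46×10⁻⁵ s⁻¹
Pressure gradient: |∂P/∂n| = 800 Pa / 454000 m = 1.76×10⁻³ Pa/m
Geostrophic speed: V_g = |∂P/∂n|/(fρ) = 1.76×10⁻³/(5.46×10⁻⁵ × 1.05) = 30.7 m/s
Around a low, centrifugal force acts outward with Coriolis, so pressure-gradient force balances both:
(1/ρ)|∂P/∂n| = fV + V²/R  →  V² + fR·V − fR·V_g = 0
With fR = 5.46×10⁻⁵ × 418×10³ m = 22.8 m/s:
V = [−fR + √((fR)² + 4 fR V_g)]/2 = [−22.8 + √(22.8² + 4×22.8×30.7)]/2 = 17.4 m/s
Subgeostrophic (V < V_g = 30.7 m/s), as expected around a low.

17.4 m/s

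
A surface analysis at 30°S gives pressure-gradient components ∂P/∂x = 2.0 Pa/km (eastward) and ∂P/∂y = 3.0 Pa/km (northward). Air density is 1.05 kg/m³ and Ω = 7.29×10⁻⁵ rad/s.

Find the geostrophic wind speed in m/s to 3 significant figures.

Coriolis parameter at 30°S:
f = 2Ω sin φ = 2 × 7.29×10⁻⁵ × sin 30° = 7.29×10⁻⁵ s⁻¹
In the Southern Hemisphere f is negative: f = −7.29×10⁻⁵ s⁻¹.
Component geostrophic relations (x east, y north):
u_g = −(1/(fρ)) ∂P/∂y,  v_g = (1/(fρ)) ∂P/∂x
u_g = −(3.0×10⁻³)/(−7.29×10⁻⁵ × 1.05) = 39.2 m/s;  v_g = (2.0×10⁻³)/(−7.29×10⁻⁵ × 1.05) = −26.1 m/s
|V_g| = √(u_g² + v_g²) = 47.1 m/s

47.1 m/s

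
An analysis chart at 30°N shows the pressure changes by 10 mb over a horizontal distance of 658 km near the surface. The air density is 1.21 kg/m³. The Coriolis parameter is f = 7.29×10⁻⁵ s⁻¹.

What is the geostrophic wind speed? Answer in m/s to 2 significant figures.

17 m/s

Pressure gradient: |∂P/∂n| = 1000 Pa / 658000 m = 1.52×10⁻³ Pa/m
Geostrophic balance (pressure-gradient force = Coriolis force):
V_g = (1/(fρ)) |∂P/∂n| = 1.52×10⁻³ / (7.29×10⁻⁵ × 1.21) = 17.2 m/s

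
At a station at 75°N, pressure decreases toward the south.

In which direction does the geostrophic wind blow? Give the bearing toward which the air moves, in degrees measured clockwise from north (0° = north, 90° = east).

The pressure-gradient force points toward the south (bearing 180°).
Geostrophic balance: in the Northern Hemisphere the Coriolis force deflects motion to the right, so the geostrophic wind blows 90° to the right of the pressure-gradient force (low pressure on the left).
Rotating 180° by 90° clockwise gives 270° — the wind blows toward the west.

270°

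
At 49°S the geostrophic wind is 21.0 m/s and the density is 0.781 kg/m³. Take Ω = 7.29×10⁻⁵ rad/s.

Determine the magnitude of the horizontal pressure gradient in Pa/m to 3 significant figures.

1.80×10⁻³ Pa/m

Coriolis parameter at 49°S:
f = 2Ω sin φ = 2 × 7.29×10⁻⁵ × sin 49° = 1.10×10⁻⁴ s⁻¹
Geostrophic balance rearranged: |∂P/∂n| = f ρ V_g
|∂P/∂n| = 1.10×10⁻⁴ × 0.781 × 21.0 = 1.80×10⁻³ Pa/m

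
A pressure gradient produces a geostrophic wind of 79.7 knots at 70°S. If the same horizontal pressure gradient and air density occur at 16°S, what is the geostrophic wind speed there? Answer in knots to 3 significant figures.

272 knots

With the same pressure gradient and density, V_g ∝ 1/f ∝ 1/sin φ.
V₂ = V₁ · sin φ₁ / sin φ₂ = 79.7 × sin 70° / sin 16°
V₂ = 79.7 × 0.9397/0.2756 = 272 knots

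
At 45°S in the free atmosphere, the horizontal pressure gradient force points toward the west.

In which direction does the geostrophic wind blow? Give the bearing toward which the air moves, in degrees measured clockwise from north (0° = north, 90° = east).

180°

The pressure-gradient force points toward the west (bearing 270°).
Geostrophic balance: in the Southern Hemisphere the Coriolis force deflects motion to the left, so the geostrophic wind blows 90° to the left of the pressure-gradient force (low pressure on the right).
Rotating 270° by 90° counterclockwise gives 180° — the wind blows toward the south.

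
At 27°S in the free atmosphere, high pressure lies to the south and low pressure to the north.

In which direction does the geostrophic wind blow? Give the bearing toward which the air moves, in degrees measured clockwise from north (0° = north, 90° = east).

270°

The pressure-gradient force points toward the north (bearing 000°).
Geostrophic balance: in the Southern Hemisphere the Coriolis force deflects motion to the left, so the geostrophic wind blows 90° to the left of the pressure-gradient force (low pressure on the right).
Rotating 000° by 90° counterclockwise gives 270° — the wind blows toward the west.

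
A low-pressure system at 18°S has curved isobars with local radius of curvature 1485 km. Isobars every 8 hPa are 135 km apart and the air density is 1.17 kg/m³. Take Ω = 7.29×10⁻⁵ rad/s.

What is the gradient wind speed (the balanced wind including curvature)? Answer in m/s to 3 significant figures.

59.5 m/s

Coriolis parameter at 18°S:
f = 2Ω sin φ = 2 × 7.29×10⁻⁵ × sin 18° = 4.51×10⁻⁵ s⁻¹
Pressure gradient: |∂P/∂n| = 800 Pa / 135000 m = 5.93×10⁻³ Pa/m
Geostrophic speed: V_g = |∂P/∂n|/(fρ) = 5.93×10⁻³/(4.51×10⁻⁵ × 1.17) = 112 m/s
Around a low, centrifugal force acts outward with Coriolis, so pressure-gradient force balances both:
(1/ρ)|∂P/∂n| = fV + V²/R  →  V² + fR·V − fR·V_g = 0
With fR = 4.51×10⁻⁵ × 1485×10³ m = 66.9 m/s:
V = [−fR + √((fR)² + 4 fR V_g)]/2 = [−66.9 + √(66.9² + 4×66.9×112)]/2 = 59.5 m/s
Subgeostrophic (V < V_g = 112 m/s), as expected around a low.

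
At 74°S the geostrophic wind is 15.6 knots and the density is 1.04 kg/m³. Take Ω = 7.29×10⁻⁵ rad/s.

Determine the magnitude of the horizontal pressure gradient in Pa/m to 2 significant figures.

Coriolis parameter at 74°S:
f = 2Ω sin φ = 2 × 7.29×10⁻⁵ × sin 74° = 1.40×10⁻⁴ s⁻¹
Wind speed in SI: 15.6 knots = 8.03 m/s
Geostrophic balance rearranged: |∂P/∂n| = f ρ V_g
|∂P/∂n| = 1.40×10⁻⁴ × 1.04 × 8.03 = 1.17×10⁻³ Pa/m

1.2×10⁻³ Pa/m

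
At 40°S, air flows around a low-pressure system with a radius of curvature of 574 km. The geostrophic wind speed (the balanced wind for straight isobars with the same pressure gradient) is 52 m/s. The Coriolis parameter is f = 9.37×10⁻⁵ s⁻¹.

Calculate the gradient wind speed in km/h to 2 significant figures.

Around a low, centrifugal force acts outward with Coriolis, so pressure-gradient force balances both:
(1/ρ)|∂P/∂n| = fV + V²/R  →  V² + fR·V − fR·V_g = 0
With fR = 9.37×10⁻⁵ × 574×10³ m = 53.8 m/s:
V = [−fR + √((fR)² + 4 fR V_g)]/2 = [−53.8 + √(53.8² + 4×53.8×52)]/2 = 32.4 m/s
Subgeostrophic (V < V_g = 52 m/s), as expected around a low.
Converting: 32.4 m/s × 3.6 = 120 km/h

120 km/h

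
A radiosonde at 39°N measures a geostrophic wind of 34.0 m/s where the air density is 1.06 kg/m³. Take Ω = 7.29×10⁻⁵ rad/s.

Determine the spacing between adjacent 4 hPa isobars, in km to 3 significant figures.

Coriolis parameter at 39°N:
f = 2Ω sin φ = 2 × 7.29×10⁻⁵ × sin 39° = 9.18×10⁻⁵ s⁻¹
Geostrophic balance rearranged: |∂P/∂n| = f ρ V_g
|∂P/∂n| = 9.18×10⁻⁵ × 1.06 × 34.0 = 3.31×10⁻³ Pa/m
Isobar spacing: Δn = ΔP/|∂P/∂n| = 400 Pa / 3.31×10⁻³ Pa/m = 120961 m ≈ 121 km

121 km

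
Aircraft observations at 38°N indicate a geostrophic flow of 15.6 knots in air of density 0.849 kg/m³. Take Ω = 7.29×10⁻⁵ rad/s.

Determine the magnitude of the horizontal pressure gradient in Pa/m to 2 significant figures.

Coriolis parameter at 38°N:
f = 2Ω sin φ = 2 × 7.29×10⁻⁵ × sin 38° = 8.98×10⁻⁵ s⁻¹
Wind speed in SI: 15.6 knots = 8.03 m/s
Geostrophic balance rearranged: |∂P/∂n| = f ρ V_g
|∂P/∂n| = 8.98×10⁻⁵ × 0.849 × 8.03 = 6.12×10⁻⁴ Pa/m

6.1×10⁻⁴ Pa/m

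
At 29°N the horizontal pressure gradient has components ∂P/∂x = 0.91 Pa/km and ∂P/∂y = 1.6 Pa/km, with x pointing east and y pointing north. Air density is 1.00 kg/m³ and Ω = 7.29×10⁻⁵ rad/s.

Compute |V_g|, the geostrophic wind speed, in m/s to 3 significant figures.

Coriolis parameter at 29°N:
f = 2Ω sin φ = 2 × 7.29×10⁻⁵ × sin 29° = 7.07×10⁻⁵ s⁻¹
Component geostrophic relations (x east, y north):
u_g = −(1/(fρ)) ∂P/∂y,  v_g = (1/(fρ)) ∂P/∂x
u_g = −(1.6×10⁻³)/(7.07×10⁻⁵ × 1.00) = −22.6 m/s;  v_g = (0.91×10⁻³)/(7.07×10⁻⁵ × 1.00) = 12.9 m/s
|V_g| = √(u_g² + v_g²) = 26.0 m/s

26.0 m/s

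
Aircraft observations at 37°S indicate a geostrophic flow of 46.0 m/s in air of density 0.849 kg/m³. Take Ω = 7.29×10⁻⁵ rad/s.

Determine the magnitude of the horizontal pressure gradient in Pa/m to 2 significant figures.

3.4×10⁻³ Pa/m

Coriolis parameter at 37°S:
f = 2Ω sin φ = 2 × 7.29×10⁻⁵ × sin 37° = 8.77×10⁻⁵ s⁻¹
Geostrophic balance rearranged: |∂P/∂n| = f ρ V_g
|∂P/∂n| = 8.77×10⁻⁵ × 0.849 × 46.0 = 3.43×10⁻³ Pa/m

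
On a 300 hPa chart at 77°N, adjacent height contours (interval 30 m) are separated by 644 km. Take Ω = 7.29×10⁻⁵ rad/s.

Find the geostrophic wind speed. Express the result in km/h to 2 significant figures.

12 km/h

Coriolis parameter at 77°N:
f = 2Ω sin φ = 2 × 7.29×10⁻⁵ × sin 77° = 1.42×10⁻⁴ s⁻¹
Height gradient: |∂Z/∂n| = 30 m / 644000 m = 4.66×10⁻⁵
On a pressure surface, geostrophic balance gives V_g = (g/f)|∂Z/∂n|:
V_g = 9.81 × 4.66×10⁻⁵ / 1.42×10⁻⁴ = 3.22 m/s
Converting: 3.22 m/s × 3.6 = 12 km/h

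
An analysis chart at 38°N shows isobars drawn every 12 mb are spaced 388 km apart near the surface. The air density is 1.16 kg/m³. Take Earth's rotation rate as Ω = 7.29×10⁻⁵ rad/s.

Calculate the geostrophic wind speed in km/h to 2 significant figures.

110 km/h

Coriolis parameter at 38°N:
f = 2Ω sin φ = 2 × 7.29×10⁻⁵ × sin 38° = 8.98×10⁻⁵ s⁻¹
Pressure gradient: |∂P/∂n| = 1200 Pa / 388000 m = 3.09×10⁻³ Pa/m
Geostrophic balance (pressure-gradient force = Coriolis force):
V_g = (1/(fρ)) |∂P/∂n| = 3.09×10⁻³ / (8.98×10⁻⁵ × 1.16) = 29.7 m/s
Converting: 29.7 m/s × 3.6 = 110 km/h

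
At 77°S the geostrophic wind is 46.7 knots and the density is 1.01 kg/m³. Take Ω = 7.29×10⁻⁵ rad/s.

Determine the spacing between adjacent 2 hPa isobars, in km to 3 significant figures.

58.0 km

Coriolis parameter at 77°S:
f = 2Ω sin φ = 2 × 7.29×10⁻⁵ × sin 77° = 1.42×10⁻⁴ s⁻¹
Wind speed in SI: 46.7 knots = 24.0 m/s
Geostrophic balance rearranged: |∂P/∂n| = f ρ V_g
|∂P/∂n| = 1.42×10⁻⁴ × 1.01 × 24.0 = 3.45×10⁻³ Pa/m
Isobar spacing: Δn = ΔP/|∂P/∂n| = 200 Pa / 3.45×10⁻³ Pa/m = 58019 m ≈ 58.0 km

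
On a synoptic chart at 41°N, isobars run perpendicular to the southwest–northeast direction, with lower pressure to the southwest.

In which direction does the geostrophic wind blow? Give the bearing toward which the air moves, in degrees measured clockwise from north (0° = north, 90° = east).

The pressure-gradient force points toward the southwest (bearing 225°).
Geostrophic balance: in the Northern Hemisphere the Coriolis force deflects motion to the right, so the geostrophic wind blows 90° to the right of the pressure-gradient force (low pressure on the left).
Rotating 225° by 90° clockwise gives 315° — the wind blows toward the northwest.

315°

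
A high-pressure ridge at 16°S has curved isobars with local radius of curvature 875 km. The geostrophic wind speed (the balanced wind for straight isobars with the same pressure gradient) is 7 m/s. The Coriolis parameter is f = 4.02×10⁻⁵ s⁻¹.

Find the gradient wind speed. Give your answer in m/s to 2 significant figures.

9.6 m/s

Around a high, pressure-gradient force acts outward with centrifugal, so Coriolis balances both:
fV = (1/ρ)|∂P/∂n| + V²/R  →  V² − fR·V + fR·V_g = 0
With fR = 4.02×10⁻⁵ × 875×10³ m = 35.2 m/s:
V = [fR − √((fR)² − 4 fR V_g)]/2 = [35.2 − √(35.2² − 4×35.2×7)]/2 = 9.64 m/s
Supergeostrophic (V > V_g = 7 m/s), as expected around a high.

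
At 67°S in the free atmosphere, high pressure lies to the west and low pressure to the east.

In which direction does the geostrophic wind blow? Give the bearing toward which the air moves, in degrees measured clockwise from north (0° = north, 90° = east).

The pressure-gradient force points toward the east (bearing 090°).
Geostrophic balance: in the Southern Hemisphere the Coriolis force deflects motion to the left, so the geostrophic wind blows 90° to the left of the pressure-gradient force (low pressure on the right).
Rotating 090° by 90° counterclockwise gives 000° — the wind blows toward the north.

000°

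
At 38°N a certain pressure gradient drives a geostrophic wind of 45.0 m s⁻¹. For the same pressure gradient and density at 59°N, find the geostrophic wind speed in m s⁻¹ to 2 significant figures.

32 m s⁻¹

With the same pressure gradient and density, V_g ∝ 1/f ∝ 1/sin φ.
V₂ = V₁ · sin φ₁ / sin φ₂ = 45.0 × sin 38° / sin 59°
V₂ = 45.0 × 0.6157/0.8572 = 32 m s⁻¹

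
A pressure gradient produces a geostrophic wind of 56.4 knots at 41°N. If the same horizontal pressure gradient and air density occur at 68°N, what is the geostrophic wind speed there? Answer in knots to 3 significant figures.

39.9 knots

With the same pressure gradient and density, V_g ∝ 1/f ∝ 1/sin φ.
V₂ = V₁ · sin φ₁ / sin φ₂ = 56.4 × sin 41° / sin 68°
V₂ = 56.4 × 0.6561/0.9272 = 39.9 knots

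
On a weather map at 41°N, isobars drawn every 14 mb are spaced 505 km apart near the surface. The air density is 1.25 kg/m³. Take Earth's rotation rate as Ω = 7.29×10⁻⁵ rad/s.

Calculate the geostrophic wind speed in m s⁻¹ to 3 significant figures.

23.2 m s⁻¹

Coriolis parameter at 41°N:
f = 2Ω sin φ = 2 × 7.29×10⁻⁵ × sin 41° = 9.57×10⁻⁵ s⁻¹
Pressure gradient: |∂P/∂n| = 1400 Pa / 505000 m = 2.77×10⁻³ Pa/m
Geostrophic balance (pressure-gradient force = Coriolis force):
V_g = (1/(fρ)) |∂P/∂n| = 2.77×10⁻³ / (9.57×10⁻⁵ × 1.25) = 23.2 m/s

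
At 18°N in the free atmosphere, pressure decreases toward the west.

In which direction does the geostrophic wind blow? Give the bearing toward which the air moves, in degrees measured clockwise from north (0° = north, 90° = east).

The pressure-gradient force points toward the west (bearing 270°).
Geostrophic balance: in the Northern Hemisphere the Coriolis force deflects motion to the right, so the geostrophic wind blows 90° to the right of the pressure-gradient force (low pressure on the left).
Rotating 270° by 90° clockwise gives 000° — the wind blows toward the north.

000°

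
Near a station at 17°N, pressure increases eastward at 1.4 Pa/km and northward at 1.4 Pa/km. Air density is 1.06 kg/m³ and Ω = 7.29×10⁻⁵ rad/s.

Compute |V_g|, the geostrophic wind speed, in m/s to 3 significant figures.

Coriolis parameter at 17°N:
f = 2Ω sin φ = 2 × 7.29×10⁻⁵ × sin 17° = 4.26×10⁻⁵ s⁻¹
Component geostrophic relations (x east, y north):
u_g = −(1/(fρ)) ∂P/∂y,  v_g = (1/(fρ)) ∂P/∂x
u_g = −(1.4×10⁻³)/(4.26×10⁻⁵ × 1.06) = −31.0 m/s;  v_g = (1.4×10⁻³)/(4.26×10⁻⁵ × 1.06) = 31.0 m/s
|V_g| = √(u_g² + v_g²) = 43.8 m/s

43.8 m/s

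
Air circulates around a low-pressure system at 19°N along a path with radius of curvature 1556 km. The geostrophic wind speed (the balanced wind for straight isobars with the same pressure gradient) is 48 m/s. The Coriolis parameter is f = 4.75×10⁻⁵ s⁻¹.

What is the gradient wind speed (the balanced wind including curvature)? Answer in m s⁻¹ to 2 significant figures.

Around a low, centrifugal force acts outward with Coriolis, so pressure-gradient force balances both:
(1/ρ)|∂P/∂n| = fV + V²/R  →  V² + fR·V − fR·V_g = 0
With fR = 4.75×10⁻⁵ × 1556×10³ m = 73.9 m/s:
V = [−fR + √((fR)² + 4 fR V_g)]/2 = [−73.9 + √(73.9² + 4×73.9×48)]/2 = 33.1 m/s
Subgeostrophic (V < V_g = 48 m/s), as expected around a low.

33 m s⁻¹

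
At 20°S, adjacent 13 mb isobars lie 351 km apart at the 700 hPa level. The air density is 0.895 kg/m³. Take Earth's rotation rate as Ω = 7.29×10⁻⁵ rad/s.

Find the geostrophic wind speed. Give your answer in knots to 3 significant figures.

Coriolis parameter at 20°S:
f = 2Ω sin φ = 2 × 7.29×10⁻⁵ × sin 20° = 4.99×10⁻⁵ s⁻¹
Pressure gradient: |∂P/∂n| = 1300 Pa / 351000 m = 3.70×10⁻³ Pa/m
Geostrophic balance (pressure-gradient force = Coriolis force):
V_g = (1/(fρ)) |∂P/∂n| = 3.70×10⁻³ / (4.99×10⁻⁵ × 0.895) = 83.0 m/s
Converting: 83.0 m/s × 1.944 = 161 knots

161 knots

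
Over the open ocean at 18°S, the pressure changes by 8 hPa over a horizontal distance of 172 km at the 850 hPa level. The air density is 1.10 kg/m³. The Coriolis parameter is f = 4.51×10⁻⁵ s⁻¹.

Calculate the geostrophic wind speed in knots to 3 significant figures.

Pressure gradient: |∂P/∂n| = 800 Pa / 172000 m = 4.65×10⁻³ Pa/m
Geostrophic balance (pressure-gradient force = Coriolis force):
V_g = (1/(fρ)) |∂P/∂n| = 4.65×10⁻³ / (4.51×10⁻⁵ × 1.10) = 93.8 m/s
Converting: 93.8 m/s × 1.944 = 182 knots

182 knots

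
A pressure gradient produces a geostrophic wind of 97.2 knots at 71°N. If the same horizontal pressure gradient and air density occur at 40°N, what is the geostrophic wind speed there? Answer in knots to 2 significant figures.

140 knots

With the same pressure gradient and density, V_g ∝ 1/f ∝ 1/sin φ.
V₂ = V₁ · sin φ₁ / sin φ₂ = 97.2 × sin 71° / sin 40°
V₂ = 97.2 × 0.9455/0.6428 = 140 knots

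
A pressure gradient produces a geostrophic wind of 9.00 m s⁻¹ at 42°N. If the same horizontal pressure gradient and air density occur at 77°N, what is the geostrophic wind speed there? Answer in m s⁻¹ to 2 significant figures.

6.2 m s⁻¹

With the same pressure gradient and density, V_g ∝ 1/f ∝ 1/sin φ.
V₂ = V₁ · sin φ₁ / sin φ₂ = 9.00 × sin 42° / sin 77°
V₂ = 9.00 × 0.6691/0.9744 = 6.2 m s⁻¹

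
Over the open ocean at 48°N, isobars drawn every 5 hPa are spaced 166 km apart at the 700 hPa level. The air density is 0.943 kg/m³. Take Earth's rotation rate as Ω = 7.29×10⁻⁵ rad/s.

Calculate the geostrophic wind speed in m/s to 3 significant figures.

Coriolis parameter at 48°N:
f = 2Ω sin φ = 2 × 7.29×10⁻⁵ × sin 48° = 1.08×10⁻⁴ s⁻¹
Pressure gradient: |∂P/∂n| = 500 Pa / 166000 m = 3.01×10⁻³ Pa/m
Geostrophic balance (pressure-gradient force = Coriolis force):
V_g = (1/(fρ)) |∂P/∂n| = 3.01×10⁻³ / (1.08×10⁻⁴ × 0.943) = 29.5 m/s

29.5 m/s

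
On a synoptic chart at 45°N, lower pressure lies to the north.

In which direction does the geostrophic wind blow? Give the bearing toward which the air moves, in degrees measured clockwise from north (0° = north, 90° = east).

The pressure-gradient force points toward the north (bearing 000°).
Geostrophic balance: in the Northern Hemisphere the Coriolis force deflects motion to the right, so the geostrophic wind blows 90° to the right of the pressure-gradient force (low pressure on the left).
Rotating 000° by 90° clockwise gives 090° — the wind blows toward the east.

090°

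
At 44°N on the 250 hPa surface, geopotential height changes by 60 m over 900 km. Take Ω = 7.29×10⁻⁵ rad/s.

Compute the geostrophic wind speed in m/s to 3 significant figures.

Coriolis parameter at 44°N:
f = 2Ω sin φ = 2 × 7.29×10⁻⁵ × sin 44° = 1.01×10⁻⁴ s⁻¹
Height gradient: |∂Z/∂n| = 60 m / 900000 m = 6.67×10⁻⁵
On a pressure surface, geostrophic balance gives V_g = (g/f)|∂Z/∂n|:
V_g = 9.81 × 6.67×10⁻⁵ / 1.01×10⁻⁴ = 6.46 m/s

6.46 m/s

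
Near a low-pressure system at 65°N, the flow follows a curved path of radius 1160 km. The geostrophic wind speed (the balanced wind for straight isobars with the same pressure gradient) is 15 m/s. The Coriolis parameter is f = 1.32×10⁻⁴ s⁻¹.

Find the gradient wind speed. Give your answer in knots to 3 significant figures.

26.8 knots

Around a low, centrifugal force acts outward with Coriolis, so pressure-gradient force balances both:
(1/ρ)|∂P/∂n| = fV + V²/R  →  V² + fR·V − fR·V_g = 0
With fR = 1.32×10⁻⁴ × 1160×10³ m = 153 m/s:
V = [−fR + √((fR)² + 4 fR V_g)]/2 = [−153 + √(153² + 4×153×15)]/2 = 13.8 m/s
Subgeostrophic (V < V_g = 15 m/s), as expected around a low.
Converting: 13.8 m/s × 1.944 = 26.8 knots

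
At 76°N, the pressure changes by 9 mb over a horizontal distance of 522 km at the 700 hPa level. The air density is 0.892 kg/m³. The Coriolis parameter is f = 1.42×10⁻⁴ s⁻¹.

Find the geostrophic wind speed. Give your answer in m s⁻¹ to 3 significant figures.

Pressure gradient: |∂P/∂n| = 900 Pa / 522000 m = 1.72×10⁻³ Pa/m
Geostrophic balance (pressure-gradient force = Coriolis force):
V_g = (1/(fρ)) |∂P/∂n| = 1.72×10⁻³ / (1.42×10⁻⁴ × 0.892) = 13.6 m/s

13.6 m s⁻¹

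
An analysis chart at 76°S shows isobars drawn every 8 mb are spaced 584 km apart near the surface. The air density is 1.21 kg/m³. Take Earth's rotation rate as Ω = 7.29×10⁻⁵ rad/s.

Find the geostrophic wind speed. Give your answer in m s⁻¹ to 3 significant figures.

Coriolis parameter at 76°S:
f = 2Ω sin φ = 2 × 7.29×10⁻⁵ × sin 76° = 1.41×10⁻⁴ s⁻¹
Pressure gradient: |∂P/∂n| = 800 Pa / 584000 m = 1.37×10⁻³ Pa/m
Geostrophic balance (pressure-gradient force = Coriolis force):
V_g = (1/(fρ)) |∂P/∂n| = 1.37×10⁻³ / (1.41×10⁻⁴ × 1.21) = 8.00 m/s

8.00 m s⁻¹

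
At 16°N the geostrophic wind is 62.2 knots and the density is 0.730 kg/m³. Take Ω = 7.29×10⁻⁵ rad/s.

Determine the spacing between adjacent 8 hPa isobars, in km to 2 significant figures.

Coriolis parameter at 16°N:
f = 2Ω sin φ = 2 × 7.29×10⁻⁵ × sin 16° = 4.02×10⁻⁵ s⁻¹
Wind speed in SI: 62.2 knots = 32.0 m/s
Geostrophic balance rearranged: |∂P/∂n| = f ρ V_g
|∂P/∂n| = 4.02×10⁻⁵ × 0.730 × 32.0 = 9.39×10⁻⁴ Pa/m
Isobar spacing: Δn = ΔP/|∂P/∂n| = 800 Pa / 9.39×10⁻⁴ Pa/m = 852203 m ≈ 850 km

850 km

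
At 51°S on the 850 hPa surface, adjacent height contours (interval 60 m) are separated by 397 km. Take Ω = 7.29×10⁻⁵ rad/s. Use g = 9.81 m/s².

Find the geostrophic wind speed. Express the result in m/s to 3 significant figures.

Coriolis parameter at 51°S:
f = 2Ω sin φ = 2 × 7.29×10⁻⁵ × sin 51° = 1.13×10⁻⁴ s⁻¹
Height gradient: |∂Z/∂n| = 60 m / 397000 m = 1.51×10⁻⁴
On a pressure surface, geostrophic balance gives V_g = (g/f)|∂Z/∂n|:
V_g = 9.81 × 1.51×10⁻⁴ / 1.13×10⁻⁴ = 13.1 m/s

13.1 m/s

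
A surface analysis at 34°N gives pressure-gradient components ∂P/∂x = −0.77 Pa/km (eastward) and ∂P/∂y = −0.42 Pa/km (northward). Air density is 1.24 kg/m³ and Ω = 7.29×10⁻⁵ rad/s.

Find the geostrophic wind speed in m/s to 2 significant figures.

8.7 m/s

Coriolis parameter at 34°N:
f = 2Ω sin φ = 2 × 7.29×10⁻⁵ × sin 34° = 8.15×10⁻⁵ s⁻¹
Component geostrophic relations (x east, y north):
u_g = −(1/(fρ)) ∂P/∂y,  v_g = (1/(fρ)) ∂P/∂x
u_g = −(−0.42×10⁻³)/(8.15×10⁻⁵ × 1.24) = 4.15 m/s;  v_g = (−0.77×10⁻³)/(8.15×10⁻⁵ × 1.24) = −7.62 m/s
|V_g| = √(u_g² + v_g²) = 8.68 m/s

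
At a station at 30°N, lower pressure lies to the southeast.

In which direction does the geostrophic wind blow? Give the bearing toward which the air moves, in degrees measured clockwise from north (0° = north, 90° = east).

The pressure-gradient force points toward the southeast (bearing 135°).
Geostrophic balance: in the Northern Hemisphere the Coriolis force deflects motion to the right, so the geostrophic wind blows 90° to the right of the pressure-gradient force (low pressure on the left).
Rotating 135° by 90° clockwise gives 225° — the wind blows toward the southwest.

225°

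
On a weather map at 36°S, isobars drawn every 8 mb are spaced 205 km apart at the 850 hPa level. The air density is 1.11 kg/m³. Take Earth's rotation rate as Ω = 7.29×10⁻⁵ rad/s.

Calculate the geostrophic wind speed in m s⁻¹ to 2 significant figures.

Coriolis parameter at 36°S:
f = 2Ω sin φ = 2 × 7.29×10⁻⁵ × sin 36° = 8.57×10⁻⁵ s⁻¹
Pressure gradient: |∂P/∂n| = 800 Pa / 205000 m = 3.90×10⁻³ Pa/m
Geostrophic balance (pressure-gradient force = Coriolis force):
V_g = (1/(fρ)) |∂P/∂n| = 3.90×10⁻³ / (8.57×10⁻⁵ × 1.11) = 41.0 m/s

41 m s⁻¹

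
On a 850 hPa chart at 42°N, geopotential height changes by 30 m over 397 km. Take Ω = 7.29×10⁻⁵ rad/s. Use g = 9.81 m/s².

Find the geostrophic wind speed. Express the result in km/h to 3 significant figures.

Coriolis parameter at 42°N:
f = 2Ω sin φ = 2 × 7.29×10⁻⁵ × sin 42° = 9.76×10⁻⁵ s⁻¹
Height gradient: |∂Z/∂n| = 30 m / 397000 m = 7.56×10⁻⁵
On a pressure surface, geostrophic balance gives V_g = (g/f)|∂Z/∂n|:
V_g = 9.81 × 7.56×10⁻⁵ / 9.76×10⁻⁵ = 7.60 m/s
Converting: 7.60 m/s × 3.6 = 27.4 km/h

27.4 km/h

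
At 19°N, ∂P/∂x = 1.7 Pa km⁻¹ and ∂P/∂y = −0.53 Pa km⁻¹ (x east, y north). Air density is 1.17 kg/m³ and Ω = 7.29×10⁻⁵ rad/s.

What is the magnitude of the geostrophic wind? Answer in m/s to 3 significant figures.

Coriolis parameter at 19°N:
f = 2Ω sin φ = 2 × 7.29×10⁻⁵ × sin 19° = 4.75×10⁻⁵ s⁻¹
Component geostrophic relations (x east, y north):
u_g = −(1/(fρ)) ∂P/∂y,  v_g = (1/(fρ)) ∂P/∂x
u_g = −(−0.53×10⁻³)/(4.75×10⁻⁵ × 1.17) = 9.54 m/s;  v_g = (1.7×10⁻³)/(4.75×10⁻⁵ × 1.17) = 30.6 m/s
|V_g| = √(u_g² + v_g²) = 32.1 m/s

32.1 m/s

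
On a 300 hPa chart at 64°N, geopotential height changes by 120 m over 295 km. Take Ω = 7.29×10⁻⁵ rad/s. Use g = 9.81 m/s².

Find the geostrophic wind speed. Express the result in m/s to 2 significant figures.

30 m/s

Coriolis parameter at 64°N:
f = 2Ω sin φ = 2 × 7.29×10⁻⁵ × sin 64° = 1.31×10⁻⁴ s⁻¹
Height gradient: |∂Z/∂n| = 120 m / 295000 m = 4.07×10⁻⁴
On a pressure surface, geostrophic balance gives V_g = (g/f)|∂Z/∂n|:
V_g = 9.81 × 4.07×10⁻⁴ / 1.31×10⁻⁴ = 30.5 m/s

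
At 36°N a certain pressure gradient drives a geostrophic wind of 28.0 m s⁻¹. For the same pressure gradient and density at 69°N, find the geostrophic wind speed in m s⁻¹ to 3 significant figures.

17.6 m s⁻¹

With the same pressure gradient and density, V_g ∝ 1/f ∝ 1/sin φ.
V₂ = V₁ · sin φ₁ / sin φ₂ = 28.0 × sin 36° / sin 69°
V₂ = 28.0 × 0.5878/0.9336 = 17.6 m s⁻¹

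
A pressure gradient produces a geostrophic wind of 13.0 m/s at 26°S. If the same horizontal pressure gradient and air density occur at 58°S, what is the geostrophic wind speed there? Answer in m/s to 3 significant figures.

With the same pressure gradient and density, V_g ∝ 1/f ∝ 1/sin φ.
V₂ = V₁ · sin φ₁ / sin φ₂ = 13.0 × sin 26° / sin 58°
V₂ = 13.0 × 0.4384/0.8480 = 6.72 m/s

6.72 m/s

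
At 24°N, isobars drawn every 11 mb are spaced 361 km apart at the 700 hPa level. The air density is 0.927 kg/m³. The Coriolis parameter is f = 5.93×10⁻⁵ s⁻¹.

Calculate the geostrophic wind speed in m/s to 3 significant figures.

Pressure gradient: |∂P/∂n| = 1100 Pa / 361000 m = 3.05×10⁻³ Pa/m
Geostrophic balance (pressure-gradient force = Coriolis force):
V_g = (1/(fρ)) |∂P/∂n| = 3.05×10⁻³ / (5.93×10⁻⁵ × 0.927) = 55.4 m/s

55.4 m/s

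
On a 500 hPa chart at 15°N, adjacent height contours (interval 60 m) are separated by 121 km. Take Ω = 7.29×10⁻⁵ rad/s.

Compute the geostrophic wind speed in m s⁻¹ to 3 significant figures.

129 m s⁻¹

Coriolis parameter at 15°N:
f = 2Ω sin φ = 2 × 7.29×10⁻⁵ × sin 15° = 3.77×10⁻⁵ s⁻¹
Height gradient: |∂Z/∂n| = 60 m / 121000 m = 4.96×10⁻⁴
On a pressure surface, geostrophic balance gives V_g = (g/f)|∂Z/∂n|:
V_g = 9.81 × 4.96×10⁻⁴ / 3.77×10⁻⁵ = 129 m/s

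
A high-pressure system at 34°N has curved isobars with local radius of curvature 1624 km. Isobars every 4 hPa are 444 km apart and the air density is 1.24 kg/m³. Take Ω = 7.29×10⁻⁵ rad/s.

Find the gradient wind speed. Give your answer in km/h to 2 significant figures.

Coriolis parameter at 34°N:
f = 2Ω sin φ = 2 × 7.29×10⁻⁵ × sin 34° = 8.15×10⁻⁵ s⁻¹
Pressure gradient: |∂P/∂n| = 400 Pa / 444000 m = 9.01×10⁻⁴ Pa/m
Geostrophic speed: V_g = |∂P/∂n|/(fρ) = 9.01×10⁻⁴/(8.15×10⁻⁵ × 1.24) = 8.91 m/s
Around a high, pressure-gradient force acts outward with centrifugal, so Coriolis balances both:
fV = (1/ρ)|∂P/∂n| + V²/R  →  V² − fR·V + fR·V_g = 0
With fR = 8.15×10⁻⁵ × 1624×10³ m = 132 m/s:
V = [fR − √((fR)² − 4 fR V_g)]/2 = [132 − √(132² − 4×132×8.91)]/2 = 9.61 m/s
Supergeostrophic (V > V_g = 8.91 m/s), as expected around a high.
Converting: 9.61 m/s × 3.6 = 35 km/h

35 km/h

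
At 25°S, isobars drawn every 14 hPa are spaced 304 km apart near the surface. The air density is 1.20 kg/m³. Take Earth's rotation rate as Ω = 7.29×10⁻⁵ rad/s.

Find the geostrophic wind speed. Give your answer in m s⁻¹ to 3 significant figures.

62.3 m s⁻¹

Coriolis parameter at 25°S:
f = 2Ω sin φ = 2 × 7.29×10⁻⁵ × sin 25° = 6.16×10⁻⁵ s⁻¹
Pressure gradient: |∂P/∂n| = 1400 Pa / 304000 m = 4.61×10⁻³ Pa/m
Geostrophic balance (pressure-gradient force = Coriolis force):
V_g = (1/(fρ)) |∂P/∂n| = 4.61×10⁻³ / (6.16×10⁻⁵ × 1.20) = 62.3 m/s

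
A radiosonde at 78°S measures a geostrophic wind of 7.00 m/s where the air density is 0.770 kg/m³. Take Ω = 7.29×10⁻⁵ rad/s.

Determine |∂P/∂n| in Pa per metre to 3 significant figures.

Coriolis parameter at 78°S:
f = 2Ω sin φ = 2 × 7.29×10⁻⁵ × sin 78° = 1.43×10⁻⁴ s⁻¹
Geostrophic balance rearranged: |∂P/∂n| = f ρ V_g
|∂P/∂n| = 1.43×10⁻⁴ × 0.770 × 7.00 = 7.69×10⁻⁴ Pa/m

7.69×10⁻⁴ Pa/m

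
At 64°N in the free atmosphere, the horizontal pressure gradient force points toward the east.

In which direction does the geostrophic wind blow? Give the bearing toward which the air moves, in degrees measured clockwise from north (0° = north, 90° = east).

180°

The pressure-gradient force points toward the east (bearing 090°).
Geostrophic balance: in the Northern Hemisphere the Coriolis force deflects motion to the right, so the geostrophic wind blows 90° to the right of the pressure-gradient force (low pressure on the left).
Rotating 090° by 90° clockwise gives 180° — the wind blows toward the south.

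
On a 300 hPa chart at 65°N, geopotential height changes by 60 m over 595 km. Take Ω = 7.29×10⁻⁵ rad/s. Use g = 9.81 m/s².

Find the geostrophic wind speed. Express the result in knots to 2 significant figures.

Coriolis parameter at 65°N:
f = 2Ω sin φ = 2 × 7.29×10⁻⁵ × sin 65° = 1.32×10⁻⁴ s⁻¹
Height gradient: |∂Z/∂n| = 60 m / 595000 m = 1.01×10⁻⁴
On a pressure surface, geostrophic balance gives V_g = (g/f)|∂Z/∂n|:
V_g = 9.81 × 1.01×10⁻⁴ / 1.32×10⁻⁴ = 7.49 m/s
Converting: 7.49 m/s × 1.944 = 15 knots

15 knots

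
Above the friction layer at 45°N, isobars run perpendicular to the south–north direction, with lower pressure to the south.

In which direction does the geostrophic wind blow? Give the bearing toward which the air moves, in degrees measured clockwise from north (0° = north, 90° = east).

The pressure-gradient force points toward the south (bearing 180°).
Geostrophic balance: in the Northern Hemisphere the Coriolis force deflects motion to the right, so the geostrophic wind blows 90° to the right of the pressure-gradient force (low pressure on the left).
Rotating 180° by 90° clockwise gives 270° — the wind blows toward the west.

270°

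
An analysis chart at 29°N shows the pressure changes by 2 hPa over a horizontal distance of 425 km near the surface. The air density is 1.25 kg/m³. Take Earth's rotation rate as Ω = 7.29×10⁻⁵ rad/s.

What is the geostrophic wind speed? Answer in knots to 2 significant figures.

10 knots

Coriolis parameter at 29°N:
f = 2Ω sin φ = 2 × 7.29×10⁻⁵ × sin 29° = 7.07×10⁻⁵ s⁻¹
Pressure gradient: |∂P/∂n| = 200 Pa / 425000 m = 4.71×10⁻⁴ Pa/m
Geostrophic balance (pressure-gradient force = Coriolis force):
V_g = (1/(fρ)) |∂P/∂n| = 4.71×10⁻⁴ / (7.07×10⁻⁵ × 1.25) = 5.33 m/s
Converting: 5.33 m/s × 1.944 = 10 knots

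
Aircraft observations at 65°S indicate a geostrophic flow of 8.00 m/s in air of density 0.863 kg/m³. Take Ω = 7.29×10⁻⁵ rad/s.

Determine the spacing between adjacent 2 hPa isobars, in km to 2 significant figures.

220 km

Coriolis parameter at 65°S:
f = 2Ω sin φ = 2 × 7.29×10⁻⁵ × sin 65° = 1.32×10⁻⁴ s⁻¹
Geostrophic balance rearranged: |∂P/∂n| = f ρ V_g
|∂P/∂n| = 1.32×10⁻⁴ × 0.863 × 8.00 = 9.12×10⁻⁴ Pa/m
Isobar spacing: Δn = ΔP/|∂P/∂n| = 200 Pa / 9.12×10⁻⁴ Pa/m = 219228 m ≈ 220 km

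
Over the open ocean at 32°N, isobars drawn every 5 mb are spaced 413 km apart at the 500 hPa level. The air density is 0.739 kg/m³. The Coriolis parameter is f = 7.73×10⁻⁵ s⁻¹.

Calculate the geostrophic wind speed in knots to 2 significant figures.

41 knots

Pressure gradient: |∂P/∂n| = 500 Pa / 413000 m = 1.21×10⁻³ Pa/m
Geostrophic balance (pressure-gradient force = Coriolis force):
V_g = (1/(fρ)) |∂P/∂n| = 1.21×10⁻³ / (7.73×10⁻⁵ × 0.739) = 21.2 m/s
Converting: 21.2 m/s × 1.944 = 41 knots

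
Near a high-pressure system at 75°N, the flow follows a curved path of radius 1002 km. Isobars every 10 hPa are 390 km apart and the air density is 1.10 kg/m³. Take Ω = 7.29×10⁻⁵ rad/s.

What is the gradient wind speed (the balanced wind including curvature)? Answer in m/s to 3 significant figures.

Coriolis parameter at 75°N:
f = 2Ω sin φ = 2 × 7.29×10⁻⁵ × sin 75° = 1.41×10⁻⁴ s⁻¹
Pressure gradient: |∂P/∂n| = 1000 Pa / 390000 m = 2.56×10⁻³ Pa/m
Geostrophic speed: V_g = |∂P/∂n|/(fρ) = 2.56×10⁻³/(1.41×10⁻⁴ × 1.10) = 16.6 m/s
Around a high, pressure-gradient force acts outward with centrifugal, so Coriolis balances both:
fV = (1/ρ)|∂P/∂n| + V²/R  →  V² − fR·V + fR·V_g = 0
With fR = 1.41×10⁻⁴ × 1002×10³ m = 141 m/s:
V = [fR − √((fR)² − 4 fR V_g)]/2 = [141 − √(141² − 4×141×16.6)]/2 = 19.2 m/s
Supergeostrophic (V > V_g = 16.6 m/s), as expected around a high.

19.2 m/s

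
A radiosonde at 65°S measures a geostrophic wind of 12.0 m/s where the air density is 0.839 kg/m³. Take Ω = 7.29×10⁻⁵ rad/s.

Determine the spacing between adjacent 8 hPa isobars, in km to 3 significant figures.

Coriolis parameter at 65°S:
f = 2Ω sin φ = 2 × 7.29×10⁻⁵ × sin 65° = 1.32×10⁻⁴ s⁻¹
Geostrophic balance rearranged: |∂P/∂n| = f ρ V_g
|∂P/∂n| = 1.32×10⁻⁴ × 0.839 × 12.0 = 1.33×10⁻³ Pa/m
Isobar spacing: Δn = ΔP/|∂P/∂n| = 800 Pa / 1.33×10⁻³ Pa/m = 601331 m ≈ 601 km

601 km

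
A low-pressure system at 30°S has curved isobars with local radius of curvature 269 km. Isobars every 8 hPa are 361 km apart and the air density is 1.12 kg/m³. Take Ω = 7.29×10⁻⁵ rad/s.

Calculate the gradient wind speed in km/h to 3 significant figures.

54.9 km/h

Coriolis parameter at 30°S:
f = 2Ω sin φ = 2 × 7.29×10⁻⁵ × sin 30° = 7.29×10⁻⁵ s⁻¹
Pressure gradient: |∂P/∂n| = 800 Pa / 361000 m = 2.22×10⁻³ Pa/m
Geostrophic speed: V_g = |∂P/∂n|/(fρ) = 2.22×10⁻³/(7.29×10⁻⁵ × 1.12) = 27.1 m/s
Around a low, centrifugal force acts outward with Coriolis, so pressure-gradient force balances both:
(1/ρ)|∂P/∂n| = fV + V²/R  →  V² + fR·V − fR·V_g = 0
With fR = 7.29×10⁻⁵ × 269×10³ m = 19.6 m/s:
V = [−fR + √((fR)² + 4 fR V_g)]/2 = [−19.6 + √(19.6² + 4×19.6×27.1)]/2 = 15.3 m/s
Subgeostrophic (V < V_g = 27.1 m/s), as expected around a low.
Converting: 15.3 m/s × 3.6 = 54.9 km/h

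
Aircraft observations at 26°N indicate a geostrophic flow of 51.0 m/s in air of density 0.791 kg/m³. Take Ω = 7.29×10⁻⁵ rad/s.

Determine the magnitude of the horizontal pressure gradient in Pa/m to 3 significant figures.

Coriolis parameter at 26°N:
f = 2Ω sin φ = 2 × 7.29×10⁻⁵ × sin 26° = 6.39×10⁻⁵ s⁻¹
Geostrophic balance rearranged: |∂P/∂n| = f ρ V_g
|∂P/∂n| = 6.39×10⁻⁵ × 0.791 × 51.0 = 2.58×10⁻³ Pa/m

2.58×10⁻³ Pa/m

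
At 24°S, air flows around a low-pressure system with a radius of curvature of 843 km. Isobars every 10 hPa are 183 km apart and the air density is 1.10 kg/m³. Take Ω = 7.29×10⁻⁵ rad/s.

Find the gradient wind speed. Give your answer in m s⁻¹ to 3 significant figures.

Coriolis parameter at 24°S:
f = 2Ω sin φ = 2 × 7.29×10⁻⁵ × sin 24° = 5.93×10⁻⁵ s⁻¹
Pressure gradient: |∂P/∂n| = 1000 Pa / 183000 m = 5.46×10⁻³ Pa/m
Geostrophic speed: V_g = |∂P/∂n|/(fρ) = 5.46×10⁻³/(5.93×10⁻⁵ × 1.10) = 83.8 m/s
Around a low, centrifugal force acts outward with Coriolis, so pressure-gradient force balances both:
(1/ρ)|∂P/∂n| = fV + V²/R  →  V² + fR·V − fR·V_g = 0
With fR = 5.93×10⁻⁵ × 843×10³ m = 50.0 m/s:
V = [−fR + √((fR)² + 4 fR V_g)]/2 = [−50.0 + √(50.0² + 4×50.0×83.8)]/2 = 44.4 m/s
Subgeostrophic (V < V_g = 83.8 m/s), as expected around a low.

44.4 m s⁻¹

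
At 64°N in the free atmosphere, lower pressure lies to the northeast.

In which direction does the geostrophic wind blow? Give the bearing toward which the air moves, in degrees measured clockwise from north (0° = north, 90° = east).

135°

The pressure-gradient force points toward the northeast (bearing 045°).
Geostrophic balance: in the Northern Hemisphere the Coriolis force deflects motion to the right, so the geostrophic wind blows 90° to the right of the pressure-gradient force (low pressure on the left).
Rotating 045° by 90° clockwise gives 135° — the wind blows toward the southeast.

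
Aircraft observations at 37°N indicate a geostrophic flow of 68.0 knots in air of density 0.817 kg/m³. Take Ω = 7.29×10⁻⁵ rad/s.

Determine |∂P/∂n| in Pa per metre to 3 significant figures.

2.51×10⁻³ Pa/m

Coriolis parameter at 37°N:
f = 2Ω sin φ = 2 × 7.29×10⁻⁵ × sin 37° = 8.77×10⁻⁵ s⁻¹
Wind speed in SI: 68.0 knots = 35.0 m/s
Geostrophic balance rearranged: |∂P/∂n| = f ρ V_g
|∂P/∂n| = 8.77×10⁻⁵ × 0.817 × 35.0 = 2.51×10⁻³ Pa/m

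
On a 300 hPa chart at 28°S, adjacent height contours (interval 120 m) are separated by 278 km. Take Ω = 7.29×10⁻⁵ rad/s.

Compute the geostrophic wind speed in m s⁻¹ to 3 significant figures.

61.9 m s⁻¹

Coriolis parameter at 28°S:
f = 2Ω sin φ = 2 × 7.29×10⁻⁵ × sin 28° = 6.84×10⁻⁵ s⁻¹
Height gradient: |∂Z/∂n| = 120 m / 278000 m = 4.32×10⁻⁴
On a pressure surface, geostrophic balance gives V_g = (g/f)|∂Z/∂n|:
V_g = 9.81 × 4.32×10⁻⁴ / 6.84×10⁻⁵ = 61.9 m/s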